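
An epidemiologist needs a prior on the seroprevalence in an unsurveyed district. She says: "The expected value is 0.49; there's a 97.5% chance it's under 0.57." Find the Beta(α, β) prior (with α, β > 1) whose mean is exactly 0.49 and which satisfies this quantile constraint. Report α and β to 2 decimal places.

With mean 0.49 fixed, write α = 0.49s, β = 0.51s where s = α+β.
Need P(θ < 0.57) = 0.975 under Beta(0.49s, 0.51s). Normal approximation: (q−m)/√(m(1−m)/s) ≈ z_{0.975} = 1.96, so s ≈ 0.49·0.51·(1.96)²/(0.57−0.49)² = 150.0.
At s = 150.0: P(θ<0.57) ≈ 0.975. Adjusting to match 0.975 gives s ≈ 149.04.
So α = 0.49·149.04 ≈ 73.03, β = 0.51·149.04 ≈ 76.01.

α ≈ 73.03, β ≈ 76.01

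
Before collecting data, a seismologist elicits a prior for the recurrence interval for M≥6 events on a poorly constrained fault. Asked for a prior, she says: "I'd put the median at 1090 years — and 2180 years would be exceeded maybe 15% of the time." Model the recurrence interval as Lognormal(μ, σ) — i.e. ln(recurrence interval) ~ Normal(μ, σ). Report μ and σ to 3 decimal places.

μ ≈ 6.994, σ ≈ 0.669

If T ~ Lognormal(μ,σ) then ln T ~ Normal(μ,σ), so the p-quantile of ln T is μ + z_p·σ.
ln(1090) = 6.994 and ln(2180) = 7.687; z_{0.5} = 0, z_{0.85} = 1.036.
σ = (7.687 − 6.994)/(1.036 − (0)) = 0.669.
μ = 6.994 − (0)·0.669 = 6.994.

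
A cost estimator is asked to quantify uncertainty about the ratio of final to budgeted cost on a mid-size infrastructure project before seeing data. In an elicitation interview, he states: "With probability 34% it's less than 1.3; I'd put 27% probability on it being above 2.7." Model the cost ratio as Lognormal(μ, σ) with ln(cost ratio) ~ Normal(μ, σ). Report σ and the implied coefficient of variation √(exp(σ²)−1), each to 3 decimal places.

If T ~ Lognormal(μ,σ) then ln T ~ Normal(μ,σ), so the p-quantile of ln T is μ + z_p·σ.
ln(1.3) = 0.2624 and ln(2.7) = 0.9933; z_{0.34} = -0.4125, z_{0.73} = 0.6128.
σ = (0.9933 − 0.2624)/(0.6128 − (-0.4125)) = 0.713.
μ = 0.2624 − (-0.4125)·0.713 = 0.556.
CV = √(exp(σ²)−1) = √(exp(0.5082)−1) = 0.814.

σ ≈ 0.713, CV ≈ 0.814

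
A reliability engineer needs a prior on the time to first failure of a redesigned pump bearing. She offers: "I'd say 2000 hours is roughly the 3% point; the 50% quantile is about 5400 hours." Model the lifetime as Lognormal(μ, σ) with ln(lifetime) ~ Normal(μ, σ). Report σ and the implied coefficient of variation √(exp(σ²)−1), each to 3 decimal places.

σ ≈ 0.528, CV ≈ 0.567

If T ~ Lognormal(μ,σ) then ln T ~ Normal(μ,σ), so the p-quantile of ln T is μ + z_p·σ.
ln(2000) = 7.601 and ln(5400) = 8.594; z_{0.03} = -1.881, z_{0.5} = 0.
σ = (8.594 − 7.601)/(0 − (-1.881)) = 0.528.
μ = 7.601 − (-1.881)·0.528 = 8.594.
CV = √(exp(σ²)−1) = √(exp(0.2789)−1) = 0.567.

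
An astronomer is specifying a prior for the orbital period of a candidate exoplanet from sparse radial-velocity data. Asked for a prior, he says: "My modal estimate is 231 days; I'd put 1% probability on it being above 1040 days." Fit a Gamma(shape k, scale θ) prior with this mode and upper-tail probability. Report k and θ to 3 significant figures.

Gamma(k,θ) with k>1 has mode (k−1)θ, so θ = 231/(k−1).
Need P(X < 1040) = 0.99 with θ tied to k this way. Start at k = 2, θ = 231: P(X<1040) ≈ 0.939.
Too low — raise k to concentrate. Iterating converges to k ≈ 2.79.
Then θ = 231/(2.79−1) ≈ 129.

k ≈ 2.79, θ ≈ 129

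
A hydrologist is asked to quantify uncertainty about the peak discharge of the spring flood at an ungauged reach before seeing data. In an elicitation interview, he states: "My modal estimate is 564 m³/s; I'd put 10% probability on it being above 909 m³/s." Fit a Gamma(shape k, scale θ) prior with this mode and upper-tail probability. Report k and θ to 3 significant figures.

Gamma(k,θ) with k>1 has mode (k−1)θ, so θ = 564/(k−1).
Need P(X < 909) = 0.9 with θ tied to k this way. Start at k = 2, θ = 564: P(X<909) ≈ 0.479.
Too low — raise k to concentrate. Iterating converges to k ≈ 9.26.
Then θ = 564/(9.26−1) ≈ 68.3.

k ≈ 9.26, θ ≈ 68.3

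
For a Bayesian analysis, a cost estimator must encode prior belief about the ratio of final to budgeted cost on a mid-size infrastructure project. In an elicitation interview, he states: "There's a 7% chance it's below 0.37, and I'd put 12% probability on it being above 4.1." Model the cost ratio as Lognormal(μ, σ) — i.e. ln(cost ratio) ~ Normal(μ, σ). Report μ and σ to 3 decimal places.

If T ~ Lognormal(μ,σ) then ln T ~ Normal(μ,σ), so the p-quantile of ln T is μ + z_p·σ.
ln(0.37) = -0.9943 and ln(4.1) = 1.411; z_{0.07} = -1.476, z_{0.88} = 1.175.
σ = (1.411 − -0.9943)/(1.175 − (-1.476)) = 0.907.
μ = -0.9943 − (-1.476)·0.907 = 0.345.

μ ≈ 0.345, σ ≈ 0.907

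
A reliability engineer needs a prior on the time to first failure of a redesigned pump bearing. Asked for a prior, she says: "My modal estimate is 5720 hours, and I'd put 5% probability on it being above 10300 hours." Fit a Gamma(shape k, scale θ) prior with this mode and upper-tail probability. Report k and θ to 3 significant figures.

k ≈ 9.06, θ ≈ 710

Gamma(k,θ) with k>1 has mode (k−1)θ, so θ = 5720/(k−1).
Need P(X < 10300) = 0.95 with θ tied to k this way. Start at k = 2, θ = 5720: P(X<10300) ≈ 0.537.
Too low — raise k to concentrate. Iterating converges to k ≈ 9.06.
Then θ = 5720/(9.06−1) ≈ 710.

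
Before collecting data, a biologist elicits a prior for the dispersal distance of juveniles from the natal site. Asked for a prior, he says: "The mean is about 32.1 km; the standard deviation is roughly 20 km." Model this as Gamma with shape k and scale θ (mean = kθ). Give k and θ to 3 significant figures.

k ≈ 2.58, θ ≈ 12.5

For Gamma(k, scale θ): mean = kθ, variance = kθ², so CV = 1/√k.
CV = SD/mean = 20/32.1 = 0.6231, hence k = 1/CV² = 2.58.
Then θ = mean/k = 32.1/2.58 = 12.5.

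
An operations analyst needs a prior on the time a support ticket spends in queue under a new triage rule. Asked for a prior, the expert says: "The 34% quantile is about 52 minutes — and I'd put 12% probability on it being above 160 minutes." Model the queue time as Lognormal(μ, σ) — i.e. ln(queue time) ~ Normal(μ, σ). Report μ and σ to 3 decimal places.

μ ≈ 4.243, σ ≈ 0.708

If T ~ Lognormal(μ,σ) then ln T ~ Normal(μ,σ), so the p-quantile of ln T is μ + z_p·σ.
ln(52) = 3.951 and ln(160) = 5.075; z_{0.34} = -0.4125, z_{0.88} = 1.175.
σ = (5.075 − 3.951)/(1.175 − (-0.4125)) = 0.708.
μ = 3.951 − (-0.4125)·0.708 = 4.243.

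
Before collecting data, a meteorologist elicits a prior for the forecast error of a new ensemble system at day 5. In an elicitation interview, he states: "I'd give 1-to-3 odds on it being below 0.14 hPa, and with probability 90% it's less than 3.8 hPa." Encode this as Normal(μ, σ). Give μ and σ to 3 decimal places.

μ = 1.402, σ = 1.871

For Normal(μ,σ), the p-quantile is μ + z_p·σ. Here z_{0.25} = -0.6745, z_{0.9} = 1.282.
So 0.14 = μ − 0.6745σ and 3.8 = μ + 1.282σ.
Subtracting: σ = (3.8 − 0.14)/(1.282 − (-0.6745)) = 1.871.
Then μ = 0.14 − (-0.6745)·1.871 = 1.402.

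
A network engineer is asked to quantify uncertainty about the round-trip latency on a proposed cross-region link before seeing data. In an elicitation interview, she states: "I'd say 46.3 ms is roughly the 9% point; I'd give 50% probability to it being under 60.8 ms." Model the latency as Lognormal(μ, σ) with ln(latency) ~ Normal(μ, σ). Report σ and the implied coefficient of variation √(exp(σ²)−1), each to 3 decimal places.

If T ~ Lognormal(μ,σ) then ln T ~ Normal(μ,σ), so the p-quantile of ln T is μ + z_p·σ.
ln(46.3) = 3.835 and ln(60.8) = 4.108; z_{0.09} = -1.341, z_{0.5} = 0.
σ = (4.108 − 3.835)/(0 − (-1.341)) = 0.203.
μ = 3.835 − (-1.341)·0.203 = 4.108.
CV = √(exp(σ²)−1) = √(exp(0.0413)−1) = 0.205.

σ ≈ 0.203, CV ≈ 0.205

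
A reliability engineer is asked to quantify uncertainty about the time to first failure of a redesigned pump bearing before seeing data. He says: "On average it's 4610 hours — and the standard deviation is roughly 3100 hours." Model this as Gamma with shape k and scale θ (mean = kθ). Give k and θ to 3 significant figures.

For Gamma(k, scale θ): mean = kθ, variance = kθ², so CV = 1/√k.
CV = SD/mean = 3100/4610 = 0.6725, hence k = 1/CV² = 2.21.
Then θ = mean/k = 4610/2.21 = 2080.

k ≈ 2.21, θ ≈ 2080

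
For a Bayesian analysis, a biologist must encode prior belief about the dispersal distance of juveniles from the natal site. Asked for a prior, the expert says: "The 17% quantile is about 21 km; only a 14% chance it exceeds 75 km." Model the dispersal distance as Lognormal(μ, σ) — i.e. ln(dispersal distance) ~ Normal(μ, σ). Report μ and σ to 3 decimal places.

μ ≈ 3.642, σ ≈ 0.626

If T ~ Lognormal(μ,σ) then ln T ~ Normal(μ,σ), so the p-quantile of ln T is μ + z_p·σ.
ln(21) = 3.045 and ln(75) = 4.317; z_{0.17} = -0.9542, z_{0.86} = 1.08.
σ = (4.317 − 3.045)/(1.08 − (-0.9542)) = 0.626.
μ = 3.045 − (-0.9542)·0.626 = 3.642.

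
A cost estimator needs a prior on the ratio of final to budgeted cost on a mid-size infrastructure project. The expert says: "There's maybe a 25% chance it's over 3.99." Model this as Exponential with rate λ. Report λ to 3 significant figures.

P(T > 3.99) = e^(−λ·3.99) = 0.25, so λ = −ln(0.25)/3.99 = 0.347.

λ ≈ 0.347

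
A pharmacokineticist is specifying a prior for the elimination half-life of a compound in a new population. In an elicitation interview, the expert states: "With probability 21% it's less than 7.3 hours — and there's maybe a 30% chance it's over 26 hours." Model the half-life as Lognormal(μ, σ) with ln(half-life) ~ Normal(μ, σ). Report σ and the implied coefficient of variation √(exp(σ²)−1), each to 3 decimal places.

If T ~ Lognormal(μ,σ) then ln T ~ Normal(μ,σ), so the p-quantile of ln T is μ + z_p·σ.
ln(7.3) = 1.988 and ln(26) = 3.258; z_{0.21} = -0.8064, z_{0.7} = 0.5244.
σ = (3.258 − 1.988)/(0.5244 − (-0.8064)) = 0.954.
μ = 1.988 − (-0.8064)·0.954 = 2.758.
CV = √(exp(σ²)−1) = √(exp(0.9110)−1) = 1.219.

σ ≈ 0.954, CV ≈ 1.219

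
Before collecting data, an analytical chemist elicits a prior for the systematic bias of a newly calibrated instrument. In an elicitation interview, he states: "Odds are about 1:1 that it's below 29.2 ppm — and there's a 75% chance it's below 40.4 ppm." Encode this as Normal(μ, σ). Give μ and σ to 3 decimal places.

μ = 29.200, σ = 16.605

For Normal(μ,σ), the p-quantile is μ + z_p·σ. Here z_{0.5} = 0, z_{0.75} = 0.6745.
So 29.2 = μ + 0σ and 40.4 = μ + 0.6745σ.
Subtracting: σ = (40.4 − 29.2)/(0.6745 − (0)) = 16.605.
Then μ = 29.2 − (0)·16.605 = 29.200.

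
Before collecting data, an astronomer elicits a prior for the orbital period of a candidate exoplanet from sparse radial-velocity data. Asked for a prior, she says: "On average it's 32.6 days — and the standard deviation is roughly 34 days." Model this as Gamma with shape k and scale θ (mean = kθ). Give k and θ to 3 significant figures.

For Gamma(k, scale θ): mean = kθ, variance = kθ², so CV = 1/√k.
CV = SD/mean = 34/32.6 = 1.043, hence k = 1/CV² = 0.919.
Then θ = mean/k = 32.6/0.919 = 35.5.

k ≈ 0.919, θ ≈ 35.5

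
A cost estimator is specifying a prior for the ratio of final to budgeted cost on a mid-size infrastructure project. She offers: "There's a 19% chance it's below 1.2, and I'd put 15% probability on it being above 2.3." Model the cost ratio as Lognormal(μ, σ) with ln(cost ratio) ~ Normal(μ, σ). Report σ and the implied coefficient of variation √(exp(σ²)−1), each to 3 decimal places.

If T ~ Lognormal(μ,σ) then ln T ~ Normal(μ,σ), so the p-quantile of ln T is μ + z_p·σ.
ln(1.2) = 0.1823 and ln(2.3) = 0.8329; z_{0.19} = -0.8779, z_{0.85} = 1.036.
σ = (0.8329 − 0.1823)/(1.036 − (-0.8779)) = 0.340.
μ = 0.1823 − (-0.8779)·0.340 = 0.481.
CV = √(exp(σ²)−1) = √(exp(0.1155)−1) = 0.350.

σ ≈ 0.340, CV ≈ 0.350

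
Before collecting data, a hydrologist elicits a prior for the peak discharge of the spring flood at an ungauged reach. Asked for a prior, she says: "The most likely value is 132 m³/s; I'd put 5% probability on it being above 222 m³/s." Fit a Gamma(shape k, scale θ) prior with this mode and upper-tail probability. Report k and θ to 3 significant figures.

Gamma(k,θ) with k>1 has mode (k−1)θ, so θ = 132/(k−1).
Need P(X < 222) = 0.95 with θ tied to k this way. Start at k = 2, θ = 132: P(X<222) ≈ 0.501.
Too low — raise k to concentrate. Iterating converges to k ≈ 11.3.
Then θ = 132/(11.3−1) ≈ 12.8.

k ≈ 11.3, θ ≈ 12.8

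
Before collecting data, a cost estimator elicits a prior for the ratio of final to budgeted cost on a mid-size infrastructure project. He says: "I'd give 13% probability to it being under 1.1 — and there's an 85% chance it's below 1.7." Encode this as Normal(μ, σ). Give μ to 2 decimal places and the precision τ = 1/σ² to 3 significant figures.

The p-quantile of Normal(μ,σ) is μ + z_p·σ, with z_{0.13} = -1.126 and z_{0.85} = 1.036.
Eliminate σ: μ = (z₂·x₁ − z₁·x₂)/(z₂ − z₁) = (1.036·1.1 − (-1.126)·1.7)/2.163 = 1.41.
Then σ = (x₂ − x₁)/(z₂ − z₁) = (1.7 − 1.1)/2.163 = 0.28.
Precision τ = 1/σ² = 1/0.2774² = 13.

μ = 1.41, τ = 13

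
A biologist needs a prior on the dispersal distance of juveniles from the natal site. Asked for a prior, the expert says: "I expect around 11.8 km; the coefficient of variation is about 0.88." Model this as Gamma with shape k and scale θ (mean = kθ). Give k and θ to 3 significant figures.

k ≈ 1.29, θ ≈ 9.14

For Gamma(k, scale θ): mean = kθ, variance = kθ², so CV = 1/√k.
CV = 0.88, hence k = 1/CV² = 1.29.
Then θ = mean/k = 11.8/1.29 = 9.14.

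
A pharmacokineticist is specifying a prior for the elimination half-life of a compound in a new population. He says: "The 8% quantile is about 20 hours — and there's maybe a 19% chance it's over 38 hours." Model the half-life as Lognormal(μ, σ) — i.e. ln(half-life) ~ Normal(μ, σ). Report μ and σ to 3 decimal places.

If T ~ Lognormal(μ,σ) then ln T ~ Normal(μ,σ), so the p-quantile of ln T is μ + z_p·σ.
ln(20) = 2.996 and ln(38) = 3.638; z_{0.08} = -1.405, z_{0.81} = 0.8779.
σ = (3.638 − 2.996)/(0.8779 − (-1.405)) = 0.281.
μ = 2.996 − (-1.405)·0.281 = 3.391.

μ ≈ 3.391, σ ≈ 0.281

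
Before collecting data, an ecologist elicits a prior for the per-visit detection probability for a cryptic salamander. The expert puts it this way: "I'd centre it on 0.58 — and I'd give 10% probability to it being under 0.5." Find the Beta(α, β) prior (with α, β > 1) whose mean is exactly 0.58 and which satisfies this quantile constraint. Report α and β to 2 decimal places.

With mean 0.58 fixed, write α = 0.58s, β = 0.42s where s = α+β.
Need P(θ < 0.5) = 0.1 under Beta(0.58s, 0.42s). Normal approximation: (q−m)/√(m(1−m)/s) ≈ z_{0.1} = -1.28, so s ≈ 0.58·0.42·(-1.28)²/(0.5−0.58)² = 62.5.
At s = 62.5: P(θ<0.5) ≈ 0.101. Adjusting to match 0.1 gives s ≈ 63.03.
So α = 0.58·63.03 ≈ 36.56, β = 0.42·63.03 ≈ 26.47.

α ≈ 36.56, β ≈ 26.47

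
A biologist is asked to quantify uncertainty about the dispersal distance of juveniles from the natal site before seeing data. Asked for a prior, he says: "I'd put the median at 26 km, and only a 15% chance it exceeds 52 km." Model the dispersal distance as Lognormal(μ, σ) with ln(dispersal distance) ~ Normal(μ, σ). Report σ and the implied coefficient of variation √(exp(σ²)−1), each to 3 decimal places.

If T ~ Lognormal(μ,σ) then ln T ~ Normal(μ,σ), so the p-quantile of ln T is μ + z_p·σ.
ln(26) = 3.258 and ln(52) = 3.951; z_{0.5} = 0, z_{0.85} = 1.036.
σ = (3.951 − 3.258)/(1.036 − (0)) = 0.669.
μ = 3.258 − (0)·0.669 = 3.258.
CV = √(exp(σ²)−1) = √(exp(0.4473)−1) = 0.751.

σ ≈ 0.669, CV ≈ 0.751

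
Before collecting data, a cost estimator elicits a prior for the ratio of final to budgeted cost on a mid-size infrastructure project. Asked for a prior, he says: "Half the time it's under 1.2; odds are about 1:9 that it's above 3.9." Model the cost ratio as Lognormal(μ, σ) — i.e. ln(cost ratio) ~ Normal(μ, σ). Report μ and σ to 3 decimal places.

μ ≈ 0.182, σ ≈ 0.920

If T ~ Lognormal(μ,σ) then ln T ~ Normal(μ,σ), so the p-quantile of ln T is μ + z_p·σ.
ln(1.2) = 0.1823 and ln(3.9) = 1.361; z_{0.5} = 0, z_{0.9} = 1.282.
σ = (1.361 − 0.1823)/(1.282 − (0)) = 0.920.
μ = 0.1823 − (0)·0.920 = 0.182.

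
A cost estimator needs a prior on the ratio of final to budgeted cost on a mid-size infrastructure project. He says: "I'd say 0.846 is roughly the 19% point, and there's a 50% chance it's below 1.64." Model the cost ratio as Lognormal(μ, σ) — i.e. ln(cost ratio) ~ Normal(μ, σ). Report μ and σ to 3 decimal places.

If T ~ Lognormal(μ,σ) then ln T ~ Normal(μ,σ), so the p-quantile of ln T is μ + z_p·σ.
ln(0.846) = -0.1672 and ln(1.64) = 0.4947; z_{0.19} = -0.8779, z_{0.5} = 0.
σ = (0.4947 − -0.1672)/(0 − (-0.8779)) = 0.754.
μ = -0.1672 − (-0.8779)·0.754 = 0.495.

μ ≈ 0.495, σ ≈ 0.754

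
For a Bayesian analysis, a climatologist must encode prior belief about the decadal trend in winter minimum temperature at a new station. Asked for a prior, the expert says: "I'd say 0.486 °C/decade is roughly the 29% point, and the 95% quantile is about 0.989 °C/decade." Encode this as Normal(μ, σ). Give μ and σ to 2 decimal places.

μ = 0.61, σ = 0.23

For Normal(μ,σ), the p-quantile is μ + z_p·σ. Here z_{0.29} = -0.5534, z_{0.95} = 1.645.
So 0.486 = μ − 0.5534σ and 0.989 = μ + 1.645σ.
Subtracting: σ = (0.989 − 0.486)/(1.645 − (-0.5534)) = 0.23.
Then μ = 0.486 − (-0.5534)·0.23 = 0.61.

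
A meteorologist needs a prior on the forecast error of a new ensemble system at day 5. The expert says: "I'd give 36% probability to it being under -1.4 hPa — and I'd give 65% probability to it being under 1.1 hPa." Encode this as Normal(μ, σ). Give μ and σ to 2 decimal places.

For Normal(μ,σ), the p-quantile is μ + z_p·σ. Here z_{0.36} = -0.3585, z_{0.65} = 0.3853.
So -1.4 = μ − 0.3585σ and 1.1 = μ + 0.3853σ.
Subtracting: σ = (1.1 − -1.4)/(0.3853 − (-0.3585)) = 3.36.
Then μ = -1.4 − (-0.3585)·3.36 = -0.20.

μ = -0.20, σ = 3.36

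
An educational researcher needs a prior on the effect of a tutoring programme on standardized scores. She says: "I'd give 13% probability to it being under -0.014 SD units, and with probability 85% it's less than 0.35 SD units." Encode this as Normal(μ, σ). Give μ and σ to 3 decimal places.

For Normal(μ,σ), the p-quantile is μ + z_p·σ. Here z_{0.13} = -1.126, z_{0.85} = 1.036.
So -0.014 = μ − 1.126σ and 0.35 = μ + 1.036σ.
Subtracting: σ = (0.35 − -0.014)/(1.036 − (-1.126)) = 0.168.
Then μ = -0.014 − (-1.126)·0.168 = 0.176.

μ = 0.176, σ = 0.168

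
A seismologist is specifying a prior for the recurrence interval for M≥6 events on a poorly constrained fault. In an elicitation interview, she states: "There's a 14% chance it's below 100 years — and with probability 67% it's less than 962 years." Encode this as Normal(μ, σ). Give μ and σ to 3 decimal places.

μ = 712.561, σ = 567.019

For Normal(μ,σ), the p-quantile is μ + z_p·σ. Here z_{0.14} = -1.08, z_{0.67} = 0.4399.
So 100 = μ − 1.08σ and 962 = μ + 0.4399σ.
Subtracting: σ = (962 − 100)/(0.4399 − (-1.08)) = 567.019.
Then μ = 100 − (-1.08)·567.019 = 712.561.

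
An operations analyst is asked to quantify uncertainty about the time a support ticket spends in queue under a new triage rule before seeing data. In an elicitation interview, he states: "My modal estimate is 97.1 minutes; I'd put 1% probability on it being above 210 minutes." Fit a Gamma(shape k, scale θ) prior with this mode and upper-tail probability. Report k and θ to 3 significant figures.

k ≈ 9.13, θ ≈ 11.9

Gamma(k,θ) with k>1 has mode (k−1)θ, so θ = 97.1/(k−1).
Need P(X < 210) = 0.99 with θ tied to k this way. Start at k = 2, θ = 97.1: P(X<210) ≈ 0.636.
Too low — raise k to concentrate. Iterating converges to k ≈ 9.13.
Then θ = 97.1/(9.13−1) ≈ 11.9.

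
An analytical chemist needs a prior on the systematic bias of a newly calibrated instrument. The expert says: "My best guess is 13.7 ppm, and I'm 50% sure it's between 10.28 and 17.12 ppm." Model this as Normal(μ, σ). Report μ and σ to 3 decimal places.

μ = 13.700, σ = 5.070

A symmetric 50% interval runs μ ± z·σ with z = 0.6745.
Half-width = 3.42, so σ = 3.42/0.6745 = 5.070.
μ is the stated best guess, 13.700.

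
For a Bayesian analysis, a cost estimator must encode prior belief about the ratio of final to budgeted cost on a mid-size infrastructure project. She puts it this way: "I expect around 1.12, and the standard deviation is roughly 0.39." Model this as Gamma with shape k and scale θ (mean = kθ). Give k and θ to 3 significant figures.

k ≈ 8.25, θ ≈ 0.136

For Gamma(k, scale θ): mean = kθ, variance = kθ², so CV = 1/√k.
CV = SD/mean = 0.39/1.12 = 0.3482, hence k = 1/CV² = 8.25.
Then θ = mean/k = 1.12/8.25 = 0.136.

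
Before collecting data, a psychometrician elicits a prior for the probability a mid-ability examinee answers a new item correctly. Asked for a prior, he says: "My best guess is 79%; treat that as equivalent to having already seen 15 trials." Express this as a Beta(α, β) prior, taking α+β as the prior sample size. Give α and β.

α = 11.85, β = 3.15

Under the effective-sample-size interpretation, Beta(α, β) has prior mean α/(α+β) and prior sample size α+β.
So α+β = 15 and α/(α+β) = 0.79, giving α = 0.79·15 = 11.85 and β = 15 − 11.85 = 3.15.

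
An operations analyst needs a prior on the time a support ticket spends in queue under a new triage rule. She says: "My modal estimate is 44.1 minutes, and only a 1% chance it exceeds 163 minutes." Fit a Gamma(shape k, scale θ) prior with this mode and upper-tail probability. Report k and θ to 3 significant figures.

Gamma(k,θ) with k>1 has mode (k−1)θ, so θ = 44.1/(k−1).
Need P(X < 163) = 0.99 with θ tied to k this way. Start at k = 2, θ = 44.1: P(X<163) ≈ 0.883.
Too low — raise k to concentrate. Iterating converges to k ≈ 3.5.
Then θ = 44.1/(3.5−1) ≈ 17.6.

k ≈ 3.5, θ ≈ 17.6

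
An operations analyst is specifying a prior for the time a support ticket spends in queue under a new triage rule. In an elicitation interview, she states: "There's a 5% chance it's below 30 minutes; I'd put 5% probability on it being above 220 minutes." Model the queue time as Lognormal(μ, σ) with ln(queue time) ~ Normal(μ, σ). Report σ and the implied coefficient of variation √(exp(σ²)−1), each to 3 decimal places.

σ ≈ 0.606, CV ≈ 0.666

If T ~ Lognormal(μ,σ) then ln T ~ Normal(μ,σ), so the p-quantile of ln T is μ + z_p·σ.
ln(30) = 3.401 and ln(220) = 5.394; z_{0.05} = -1.645, z_{0.95} = 1.645.
σ = (5.394 − 3.401)/(1.645 − (-1.645)) = 0.606.
μ = 3.401 − (-1.645)·0.606 = 4.397.
CV = √(exp(σ²)−1) = √(exp(0.3668)−1) = 0.666.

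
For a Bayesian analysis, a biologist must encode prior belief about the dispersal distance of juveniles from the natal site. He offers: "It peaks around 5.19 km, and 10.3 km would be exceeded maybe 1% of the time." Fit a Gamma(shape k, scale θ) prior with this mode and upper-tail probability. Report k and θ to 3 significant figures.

k ≈ 11.5, θ ≈ 0.496

Gamma(k,θ) with k>1 has mode (k−1)θ, so θ = 5.19/(k−1).
Need P(X < 10.3) = 0.99 with θ tied to k this way. Start at k = 2, θ = 5.19: P(X<10.3) ≈ 0.590.
Too low — raise k to concentrate. Iterating converges to k ≈ 11.5.
Then θ = 5.19/(11.5−1) ≈ 0.496.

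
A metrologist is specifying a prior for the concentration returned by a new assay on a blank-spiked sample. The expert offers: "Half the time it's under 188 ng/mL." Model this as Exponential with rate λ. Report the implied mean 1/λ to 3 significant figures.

Exponential median = ln 2 / λ, so λ = ln 2 / 188.0 = 0.00369.
Mean = 1/λ = 271 ng/mL.

mean ≈ 271 ng/mL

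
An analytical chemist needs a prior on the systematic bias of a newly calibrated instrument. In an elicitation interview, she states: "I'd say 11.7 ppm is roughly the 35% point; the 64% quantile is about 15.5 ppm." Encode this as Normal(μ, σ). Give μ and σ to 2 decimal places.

The p-quantile of Normal(μ,σ) is μ + z_p·σ, with z_{0.35} = -0.3853 and z_{0.64} = 0.3585.
Eliminate σ: μ = (z₂·x₁ − z₁·x₂)/(z₂ − z₁) = (0.3585·11.7 − (-0.3853)·15.5)/0.7438 = 13.67.
Then σ = (x₂ − x₁)/(z₂ − z₁) = (15.5 − 11.7)/0.7438 = 5.11.

μ = 13.67, σ = 5.11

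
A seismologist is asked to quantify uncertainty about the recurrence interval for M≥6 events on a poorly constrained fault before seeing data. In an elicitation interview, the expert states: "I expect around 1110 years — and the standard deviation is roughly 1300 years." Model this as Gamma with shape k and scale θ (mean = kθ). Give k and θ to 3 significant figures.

k ≈ 0.729, θ ≈ 1520

For Gamma(k, scale θ): mean = kθ, variance = kθ², so CV = 1/√k.
CV = SD/mean = 1300/1110 = 1.171, hence k = 1/CV² = 0.729.
Then θ = mean/k = 1110/0.729 = 1520.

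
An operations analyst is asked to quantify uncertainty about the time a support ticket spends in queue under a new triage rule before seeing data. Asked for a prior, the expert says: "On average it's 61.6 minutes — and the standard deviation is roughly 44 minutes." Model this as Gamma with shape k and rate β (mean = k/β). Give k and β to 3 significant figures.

For Gamma(k, rate β): mean = k/β, variance = k/β², so CV = 1/√k.
CV = SD/mean = 44/61.6 = 0.7143, hence k = 1/CV² = 1.96.
Then β = k/mean = 1.96/61.6 = 0.0318.

k ≈ 1.96, β ≈ 0.0318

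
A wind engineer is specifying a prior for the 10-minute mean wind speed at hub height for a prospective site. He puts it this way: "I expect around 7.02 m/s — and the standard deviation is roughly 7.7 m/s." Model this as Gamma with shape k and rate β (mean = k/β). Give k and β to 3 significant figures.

For Gamma(k, rate β): mean = k/β, variance = k/β², so CV = 1/√k.
CV = SD/mean = 7.7/7.02 = 1.097, hence k = 1/CV² = 0.831.
Then β = k/mean = 0.831/7.02 = 0.118.

k ≈ 0.831, β ≈ 0.118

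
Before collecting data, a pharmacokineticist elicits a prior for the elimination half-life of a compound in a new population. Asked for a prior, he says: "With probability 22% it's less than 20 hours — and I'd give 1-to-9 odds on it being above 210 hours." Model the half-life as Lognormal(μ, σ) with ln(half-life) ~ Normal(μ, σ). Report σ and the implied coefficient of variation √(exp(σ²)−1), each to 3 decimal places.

If T ~ Lognormal(μ,σ) then ln T ~ Normal(μ,σ), so the p-quantile of ln T is μ + z_p·σ.
ln(20) = 2.996 and ln(210) = 5.347; z_{0.22} = -0.7722, z_{0.9} = 1.282.
σ = (5.347 − 2.996)/(1.282 − (-0.7722)) = 1.145.
μ = 2.996 − (-0.7722)·1.145 = 3.880.
CV = √(exp(σ²)−1) = √(exp(1.3108)−1) = 1.646.

σ ≈ 1.145, CV ≈ 1.646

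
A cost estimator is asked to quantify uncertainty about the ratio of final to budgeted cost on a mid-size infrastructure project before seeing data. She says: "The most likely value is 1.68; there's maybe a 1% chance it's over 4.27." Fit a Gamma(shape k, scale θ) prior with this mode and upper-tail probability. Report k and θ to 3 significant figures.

Gamma(k,θ) with k>1 has mode (k−1)θ, so θ = 1.68/(k−1).
Need P(X < 4.27) = 0.99 with θ tied to k this way. Start at k = 2, θ = 1.68: P(X<4.27) ≈ 0.721.
Too low — raise k to concentrate. Iterating converges to k ≈ 6.37.
Then θ = 1.68/(6.37−1) ≈ 0.313.

k ≈ 6.37, θ ≈ 0.313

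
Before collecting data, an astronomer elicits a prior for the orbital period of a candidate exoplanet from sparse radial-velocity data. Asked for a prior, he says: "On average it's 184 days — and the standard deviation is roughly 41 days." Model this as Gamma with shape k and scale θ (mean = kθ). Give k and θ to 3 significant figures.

For Gamma(k, scale θ): mean = kθ, variance = kθ², so CV = 1/√k.
CV = SD/mean = 41/184 = 0.2228, hence k = 1/CV² = 20.1.
Then θ = mean/k = 184/20.1 = 9.14.

k ≈ 20.1, θ ≈ 9.14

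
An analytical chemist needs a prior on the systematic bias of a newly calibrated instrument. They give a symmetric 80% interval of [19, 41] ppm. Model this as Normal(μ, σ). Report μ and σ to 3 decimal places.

A symmetric 80% interval runs μ ± z·σ with z = 1.282.
Half-width = 11, so σ = 11/1.282 = 8.583.
μ is the interval midpoint, 30.000.

μ = 30.000, σ = 8.583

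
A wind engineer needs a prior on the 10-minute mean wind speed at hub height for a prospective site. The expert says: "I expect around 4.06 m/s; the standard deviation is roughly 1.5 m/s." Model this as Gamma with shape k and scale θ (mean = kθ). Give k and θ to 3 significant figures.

k ≈ 7.33, θ ≈ 0.554

For Gamma(k, scale θ): mean = kθ, variance = kθ², so CV = 1/√k.
CV = SD/mean = 1.5/4.06 = 0.3695, hence k = 1/CV² = 7.33.
Then θ = mean/k = 4.06/7.33 = 0.554.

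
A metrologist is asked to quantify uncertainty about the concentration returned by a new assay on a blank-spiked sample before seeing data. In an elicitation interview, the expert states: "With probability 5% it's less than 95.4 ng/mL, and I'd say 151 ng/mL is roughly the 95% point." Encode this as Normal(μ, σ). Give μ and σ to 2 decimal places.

The p-quantile of Normal(μ,σ) is μ + z_p·σ, with z_{0.05} = -1.645 and z_{0.95} = 1.645.
Eliminate σ: μ = (z₂·x₁ − z₁·x₂)/(z₂ − z₁) = (1.645·95.4 − (-1.645)·151)/3.29 = 123.20.
Then σ = (x₂ − x₁)/(z₂ − z₁) = (151 − 95.4)/3.29 = 16.90.

μ = 123.20, σ = 16.90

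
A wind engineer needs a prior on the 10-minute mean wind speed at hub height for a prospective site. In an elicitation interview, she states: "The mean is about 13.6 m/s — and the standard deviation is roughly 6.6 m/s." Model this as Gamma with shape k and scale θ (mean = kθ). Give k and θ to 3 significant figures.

For Gamma(k, scale θ): mean = kθ, variance = kθ², so CV = 1/√k.
CV = SD/mean = 6.6/13.6 = 0.4853, hence k = 1/CV² = 4.25.
Then θ = mean/k = 13.6/4.25 = 3.2.

k ≈ 4.25, θ ≈ 3.2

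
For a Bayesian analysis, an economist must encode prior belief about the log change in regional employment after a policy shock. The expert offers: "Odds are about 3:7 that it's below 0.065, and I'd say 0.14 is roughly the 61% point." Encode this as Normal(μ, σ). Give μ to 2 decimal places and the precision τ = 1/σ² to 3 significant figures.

μ = 0.11, τ = 115

For Normal(μ,σ), the p-quantile is μ + z_p·σ. Here z_{0.3} = -0.5244, z_{0.61} = 0.2793.
So 0.065 = μ − 0.5244σ and 0.14 = μ + 0.2793σ.
Subtracting: σ = (0.14 − 0.065)/(0.2793 − (-0.5244)) = 0.09.
Then μ = 0.065 − (-0.5244)·0.09 = 0.11.
Precision τ = 1/σ² = 1/0.09332² = 115.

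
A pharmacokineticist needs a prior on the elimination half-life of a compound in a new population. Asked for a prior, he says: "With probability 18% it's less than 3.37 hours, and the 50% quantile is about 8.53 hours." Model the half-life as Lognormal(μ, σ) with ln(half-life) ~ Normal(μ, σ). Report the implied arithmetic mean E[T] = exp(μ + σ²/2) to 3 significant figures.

E[T] ≈ 14.3 hours

If T ~ Lognormal(μ,σ) then ln T ~ Normal(μ,σ), so the p-quantile of ln T is μ + z_p·σ.
ln(3.37) = 1.215 and ln(8.53) = 2.144; z_{0.18} = -0.9154, z_{0.5} = 0.
σ = (2.144 − 1.215)/(0 − (-0.9154)) = 1.015.
μ = 1.215 − (-0.9154)·1.015 = 2.144.
E[T] = exp(μ + σ²/2) = exp(2.144 + 0.5146) = 14.3 hours.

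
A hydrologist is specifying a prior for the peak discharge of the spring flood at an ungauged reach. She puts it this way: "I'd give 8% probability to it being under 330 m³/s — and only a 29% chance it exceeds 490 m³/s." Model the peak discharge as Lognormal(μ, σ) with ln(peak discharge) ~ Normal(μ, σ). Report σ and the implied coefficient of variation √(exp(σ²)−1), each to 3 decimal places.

If T ~ Lognormal(μ,σ) then ln T ~ Normal(μ,σ), so the p-quantile of ln T is μ + z_p·σ.
ln(330) = 5.799 and ln(490) = 6.194; z_{0.08} = -1.405, z_{0.71} = 0.5534.
σ = (6.194 − 5.799)/(0.5534 − (-1.405)) = 0.202.
μ = 5.799 − (-1.405)·0.202 = 6.083.
CV = √(exp(σ²)−1) = √(exp(0.0407)−1) = 0.204.

σ ≈ 0.202, CV ≈ 0.204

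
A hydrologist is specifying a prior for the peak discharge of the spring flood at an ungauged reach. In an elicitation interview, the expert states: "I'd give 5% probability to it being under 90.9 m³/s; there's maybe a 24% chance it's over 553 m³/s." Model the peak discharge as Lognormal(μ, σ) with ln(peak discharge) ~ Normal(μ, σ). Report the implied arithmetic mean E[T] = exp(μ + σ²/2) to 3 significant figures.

If T ~ Lognormal(μ,σ) then ln T ~ Normal(μ,σ), so the p-quantile of ln T is μ + z_p·σ.
ln(90.9) = 4.51 and ln(553) = 6.315; z_{0.05} = -1.645, z_{0.76} = 0.7063.
σ = (6.315 − 4.51)/(0.7063 − (-1.645)) = 0.768.
μ = 4.51 − (-1.645)·0.768 = 5.773.
E[T] = exp(μ + σ²/2) = exp(5.773 + 0.2949) = 432 m³/s.

E[T] ≈ 432 m³/s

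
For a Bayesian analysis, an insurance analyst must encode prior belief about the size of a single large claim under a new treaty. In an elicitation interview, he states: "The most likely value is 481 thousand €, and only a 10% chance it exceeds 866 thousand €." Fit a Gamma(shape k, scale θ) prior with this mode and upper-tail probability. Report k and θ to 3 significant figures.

k ≈ 6.51, θ ≈ 87.3

Gamma(k,θ) with k>1 has mode (k−1)θ, so θ = 481/(k−1).
Need P(X < 866) = 0.9 with θ tied to k this way. Start at k = 2, θ = 481: P(X<866) ≈ 0.537.
Too low — raise k to concentrate. Iterating converges to k ≈ 6.51.
Then θ = 481/(6.51−1) ≈ 87.3.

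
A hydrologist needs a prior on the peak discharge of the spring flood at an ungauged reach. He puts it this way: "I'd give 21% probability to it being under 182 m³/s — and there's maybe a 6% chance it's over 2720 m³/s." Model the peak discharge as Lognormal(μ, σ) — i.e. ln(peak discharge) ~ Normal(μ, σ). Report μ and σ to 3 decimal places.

If T ~ Lognormal(μ,σ) then ln T ~ Normal(μ,σ), so the p-quantile of ln T is μ + z_p·σ.
ln(182) = 5.204 and ln(2720) = 7.908; z_{0.21} = -0.8064, z_{0.94} = 1.555.
σ = (7.908 − 5.204)/(1.555 − (-0.8064)) = 1.145.
μ = 5.204 − (-0.8064)·1.145 = 6.128.

μ ≈ 6.128, σ ≈ 1.145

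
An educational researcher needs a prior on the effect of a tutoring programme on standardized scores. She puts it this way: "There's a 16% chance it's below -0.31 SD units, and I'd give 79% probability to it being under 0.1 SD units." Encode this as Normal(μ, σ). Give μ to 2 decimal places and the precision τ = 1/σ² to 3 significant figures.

For Normal(μ,σ), the p-quantile is μ + z_p·σ. Here z_{0.16} = -0.9945, z_{0.79} = 0.8064.
So -0.31 = μ − 0.9945σ and 0.1 = μ + 0.8064σ.
Subtracting: σ = (0.1 − -0.31)/(0.8064 − (-0.9945)) = 0.23.
Then μ = -0.31 − (-0.9945)·0.23 = -0.08.
Precision τ = 1/σ² = 1/0.2277² = 19.3.

μ = -0.08, τ = 19.3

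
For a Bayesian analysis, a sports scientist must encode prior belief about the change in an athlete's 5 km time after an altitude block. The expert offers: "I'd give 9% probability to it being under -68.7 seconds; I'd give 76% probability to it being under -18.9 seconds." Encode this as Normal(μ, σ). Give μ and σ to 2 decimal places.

For Normal(μ,σ), the p-quantile is μ + z_p·σ. Here z_{0.09} = -1.341, z_{0.76} = 0.7063.
So -68.7 = μ − 1.341σ and -18.9 = μ + 0.7063σ.
Subtracting: σ = (-18.9 − -68.7)/(0.7063 − (-1.341)) = 24.33.
Then μ = -68.7 − (-1.341)·24.33 = -36.08.

μ = -36.08, σ = 24.33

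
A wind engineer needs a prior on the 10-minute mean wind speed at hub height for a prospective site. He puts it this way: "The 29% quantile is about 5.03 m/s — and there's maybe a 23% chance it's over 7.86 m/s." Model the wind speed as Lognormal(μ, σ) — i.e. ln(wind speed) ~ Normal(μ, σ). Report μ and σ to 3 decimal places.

If T ~ Lognormal(μ,σ) then ln T ~ Normal(μ,σ), so the p-quantile of ln T is μ + z_p·σ.
ln(5.03) = 1.615 and ln(7.86) = 2.062; z_{0.29} = -0.5534, z_{0.77} = 0.7388.
σ = (2.062 − 1.615)/(0.7388 − (-0.5534)) = 0.345.
μ = 1.615 − (-0.5534)·0.345 = 1.807.

μ ≈ 1.807, σ ≈ 0.345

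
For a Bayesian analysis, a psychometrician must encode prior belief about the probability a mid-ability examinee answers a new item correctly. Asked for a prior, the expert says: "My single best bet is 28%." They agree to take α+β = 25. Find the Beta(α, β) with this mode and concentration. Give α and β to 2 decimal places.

α = 7.44, β = 17.56

For α,β > 1 the Beta mode is (α−1)/(α+β−2). With α+β = 25, the mode is (α−1)/23.
Set (α−1)/23 = 0.28 → α = 1 + 0.28·23 = 7.44.
β = 25 − α = 17.56.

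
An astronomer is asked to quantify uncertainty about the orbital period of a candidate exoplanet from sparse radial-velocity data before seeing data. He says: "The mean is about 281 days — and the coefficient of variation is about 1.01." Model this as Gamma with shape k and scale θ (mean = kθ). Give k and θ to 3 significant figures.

k ≈ 0.98, θ ≈ 287

For Gamma(k, scale θ): mean = kθ, variance = kθ², so CV = 1/√k.
CV = 1.01, hence k = 1/CV² = 0.98.
Then θ = mean/k = 281/0.98 = 287.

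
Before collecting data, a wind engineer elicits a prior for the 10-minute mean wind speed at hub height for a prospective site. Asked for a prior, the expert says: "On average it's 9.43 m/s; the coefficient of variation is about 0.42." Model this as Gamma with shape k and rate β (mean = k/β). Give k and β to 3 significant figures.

For Gamma(k, rate β): mean = k/β, variance = k/β², so CV = 1/√k.
CV = 0.42, hence k = 1/CV² = 5.67.
Then β = k/mean = 5.67/9.43 = 0.601.

k ≈ 5.67, β ≈ 0.601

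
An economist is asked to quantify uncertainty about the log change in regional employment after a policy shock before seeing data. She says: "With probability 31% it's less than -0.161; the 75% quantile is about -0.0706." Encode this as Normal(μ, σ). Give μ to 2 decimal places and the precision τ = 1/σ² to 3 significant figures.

μ = -0.12, τ = 168

For Normal(μ,σ), the p-quantile is μ + z_p·σ. Here z_{0.31} = -0.4959, z_{0.75} = 0.6745.
So -0.161 = μ − 0.4959σ and -0.0706 = μ + 0.6745σ.
Subtracting: σ = (-0.0706 − -0.161)/(0.6745 − (-0.4959)) = 0.08.
Then μ = -0.161 − (-0.4959)·0.08 = -0.12.
Precision τ = 1/σ² = 1/0.07724² = 168.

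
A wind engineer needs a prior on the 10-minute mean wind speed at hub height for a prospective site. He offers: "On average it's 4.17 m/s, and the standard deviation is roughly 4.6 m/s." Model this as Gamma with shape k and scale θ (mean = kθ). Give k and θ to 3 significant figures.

k ≈ 0.822, θ ≈ 5.07

For Gamma(k, scale θ): mean = kθ, variance = kθ², so CV = 1/√k.
CV = SD/mean = 4.6/4.17 = 1.103, hence k = 1/CV² = 0.822.
Then θ = mean/k = 4.17/0.822 = 5.07.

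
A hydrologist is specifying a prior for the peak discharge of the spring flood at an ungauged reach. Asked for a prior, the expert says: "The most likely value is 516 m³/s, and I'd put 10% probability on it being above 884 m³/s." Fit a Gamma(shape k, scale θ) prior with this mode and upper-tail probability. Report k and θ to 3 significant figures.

Gamma(k,θ) with k>1 has mode (k−1)θ, so θ = 516/(k−1).
Need P(X < 884) = 0.9 with θ tied to k this way. Start at k = 2, θ = 516: P(X<884) ≈ 0.511.
Too low — raise k to concentrate. Iterating converges to k ≈ 7.54.
Then θ = 516/(7.54−1) ≈ 78.9.

k ≈ 7.54, θ ≈ 78.9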